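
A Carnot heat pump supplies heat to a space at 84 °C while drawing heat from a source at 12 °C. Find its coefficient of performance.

T_H = 84 °C → 84 + 273.15 = 357.15 K.
T_C = 12 °C → 12 + 273.15 = 285.15 K.
For a reversible heat pump, COP_HP = T_H/(T_H − T_C) = 357.15/(357.15 − 285.15) = 4.96.

COP_HP ≈ 4.96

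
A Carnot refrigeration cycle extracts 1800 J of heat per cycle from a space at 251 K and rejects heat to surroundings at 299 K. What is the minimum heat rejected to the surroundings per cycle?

For a reversible cycle Q_H/Q_C = T_H/T_C, so Q_H = Q_C·T_H/T_C = 1800 × 299.00/251.00 = 2140 J.

Q_H ≈ 2140 J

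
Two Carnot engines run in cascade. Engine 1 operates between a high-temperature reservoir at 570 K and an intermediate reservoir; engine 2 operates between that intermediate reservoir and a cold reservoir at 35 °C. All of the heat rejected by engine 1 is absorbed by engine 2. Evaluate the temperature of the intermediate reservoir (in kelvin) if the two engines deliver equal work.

T_C = 35 °C → 35 + 273.15 = 308.15 K.
For reversible stages Q_m = Q_H·(T_m/T_H). Setting W₁ = Q_H(1 − T_m/T_H) equal to W₂ = Q_m(1 − T_C/T_m) = Q_H·(T_m − T_C)/T_H gives T_H − T_m = T_m − T_C, so T_m = (T_H + T_C)/2 = (570.00 + 308.15)/2 = 439 K.

T_m ≈ 439 K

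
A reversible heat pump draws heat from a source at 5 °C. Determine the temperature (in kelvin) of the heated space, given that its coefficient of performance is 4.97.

T_C = 5 °C → 5 + 273.15 = 278.15 K.
COP_HP = T_H/(T_H − T_C) ⇒ T_H = T_C·COP_HP/(COP_HP − 1) = 278.15 × 4.97/(4.97 − 1) = 348 K.

T_H ≈ 348 K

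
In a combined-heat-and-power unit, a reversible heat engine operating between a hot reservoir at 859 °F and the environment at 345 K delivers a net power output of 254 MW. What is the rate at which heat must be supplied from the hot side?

T_H = 859 °F → (859 − 32) × 5/9 = 459.44 °C = 732.59 K.
For a reversible engine, η = 1 − T_C/T_H = 1 − 345.00/732.59 = 0.5291.
Q_H = W/η = 254/0.5291 = 480.1 MW.

Q̇_H ≈ 480.1 MW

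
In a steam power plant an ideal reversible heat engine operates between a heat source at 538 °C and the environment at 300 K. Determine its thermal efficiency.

T_H = 538 °C → 538 + 273.15 = 811.15 K.
η_rev = 1 − T_C/T_H = 1 − 300.00/811.15 = 0.6302.

η ≈ 0.6302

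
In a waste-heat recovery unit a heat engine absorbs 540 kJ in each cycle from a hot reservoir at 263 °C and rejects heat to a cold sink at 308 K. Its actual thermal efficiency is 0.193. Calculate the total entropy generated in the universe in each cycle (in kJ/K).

T_H = 263 °C → 263 + 273.15 = 536.15 K.
W = η·Q_H = 0.193 × 540 = 104.2 kJ, so Q_C = Q_H − W = 435.8 kJ.
Reservoir entropy changes: ΔS_H = −Q_H/T_H = −540/536.15 = -1.007 kJ/K and ΔS_C = +Q_C/T_C = 435.8/308.00 = 1.415 kJ/K.
ΔS_univ = −Q_H/T_H + Q_C/T_C = 0.408 kJ/K (> 0, since η = 0.193 < η_Carnot = 0.426).

ΔS_univ ≈ 0.408 kJ/K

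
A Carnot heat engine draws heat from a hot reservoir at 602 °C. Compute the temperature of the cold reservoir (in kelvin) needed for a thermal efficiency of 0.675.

T_H = 602 °C → 602 + 273.15 = 875.15 K.
From η = 1 − T_C/T_H, T_C = T_H·(1 − η) = 875.15 × (1 − 0.675) = 284 K.

T_C ≈ 284 K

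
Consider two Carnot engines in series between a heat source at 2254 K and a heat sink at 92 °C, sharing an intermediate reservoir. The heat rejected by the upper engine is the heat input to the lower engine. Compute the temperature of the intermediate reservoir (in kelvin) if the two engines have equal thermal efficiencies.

T_C = 92 °C → 92 + 273.15 = 365.15 K.
Equal efficiencies require 1 − T_m/T_H = 1 − T_C/T_m, i.e. T_m/T_H = T_C/T_m, so T_m = √(T_H·T_C) = √(2254.00 × 365.15) = 907.2 K.

T_m ≈ 907.2 K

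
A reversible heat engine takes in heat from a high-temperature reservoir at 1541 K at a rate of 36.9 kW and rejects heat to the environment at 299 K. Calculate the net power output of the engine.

Ẇ ≈ 29.74 kW

η_rev = 1 − T_C/T_H = 1 − 299.00/1541.00 = 0.8060.
W = η·Q_H = 0.8060 × 36.9 = 29.74 kW.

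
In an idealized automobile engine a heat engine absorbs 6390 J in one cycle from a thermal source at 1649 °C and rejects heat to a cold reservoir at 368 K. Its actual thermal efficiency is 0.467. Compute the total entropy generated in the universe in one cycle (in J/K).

T_H = 1649 °C → 1649 + 273.15 = 1922.15 K.
W = η·Q_H = 0.467 × 6390 = 2984 J, so Q_C = Q_H − W = 3406 J.
Entropy balance on the reservoirs: −Q_H/T_H = -3.324 J/K, +Q_C/T_C = 9.255 J/K.
ΔS_univ = −Q_H/T_H + Q_C/T_C = 5.93 J/K (> 0, since η = 0.467 < η_Carnot = 0.809).

ΔS_univ ≈ 5.93 J/K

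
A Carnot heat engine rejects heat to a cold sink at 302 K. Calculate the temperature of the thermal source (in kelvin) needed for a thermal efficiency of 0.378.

From η = 1 − T_C/T_H, solving for T_H gives T_H = T_C/(1 − η) = 302.00/(1 − 0.378) = 486 K.

T_H ≈ 486 K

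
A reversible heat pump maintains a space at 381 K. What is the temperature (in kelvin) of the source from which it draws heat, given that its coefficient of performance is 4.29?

T_C ≈ 292.2 K

COP_HP = T_H/(T_H − T_C) ⇒ T_C = T_H·(COP_HP − 1)/COP_HP = 381.00 × (4.29 − 1)/4.29 = 292.2 K.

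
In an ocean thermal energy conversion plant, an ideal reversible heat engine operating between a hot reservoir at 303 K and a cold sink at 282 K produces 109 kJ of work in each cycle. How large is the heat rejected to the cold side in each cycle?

Q_C ≈ 1460 kJ

η_rev = 1 − T_C/T_H = 1 − 282.00/303.00 = 0.0693.
Since Q_C/Q_H = T_C/T_H and Q_H = W/η, Q_C = W·T_C/(T_H − T_C) = 109 × 282.00/21.00 = 1460 kJ.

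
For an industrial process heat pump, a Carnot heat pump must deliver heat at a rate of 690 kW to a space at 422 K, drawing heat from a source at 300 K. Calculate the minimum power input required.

Ẇ_in ≈ 199.5 kW

COP_HP = T_H/(T_H − T_C) = 422.00/122.00 = 3.4590.
W = Q_H/COP_HP = 690/3.4590 = 199.5 kW.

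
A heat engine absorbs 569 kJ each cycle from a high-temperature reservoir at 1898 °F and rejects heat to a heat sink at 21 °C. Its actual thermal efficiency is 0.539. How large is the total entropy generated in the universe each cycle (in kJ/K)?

ΔS_univ ≈ 0.457 kJ/K

T_H = 1898 °F → (1898 − 32) × 5/9 = 1036.67 °C = 1309.82 K.
T_C = 21 °C → 21 + 273.15 = 294.15 K.
W = η·Q_H = 0.539 × 569 = 306.7 kJ, so Q_C = Q_H − W = 262.3 kJ.
The hot reservoir loses entropy Q_H/T_H = 569/1309.82 = 0.4344 kJ/K; the cold reservoir gains Q_C/T_C = 262.3/294.15 = 0.8918 kJ/K.
ΔS_univ = −Q_H/T_H + Q_C/T_C = 0.457 kJ/K (> 0, since η = 0.539 < η_Carnot = 0.775).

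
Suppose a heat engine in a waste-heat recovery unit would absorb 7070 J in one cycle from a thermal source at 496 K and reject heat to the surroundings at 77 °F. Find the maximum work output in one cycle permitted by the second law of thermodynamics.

T_C = 77 °F → (77 − 32) × 5/9 = 25.00 °C = 298.15 K.
No engine can exceed the Carnot limit: η_max = 1 − T_C/T_H = 1 − 298.15/496.00 = 0.3989.
W_max = η_max · Q_H = 0.3989 × 7070 = 2820 J.

W_max ≈ 2820 J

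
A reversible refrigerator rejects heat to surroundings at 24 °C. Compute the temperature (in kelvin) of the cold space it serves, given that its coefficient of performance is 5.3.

T_H = 24 °C → 24 + 273.15 = 297.15 K.
COP_R = T_C/(T_H − T_C) ⇒ T_C = T_H·COP_R/(1 + COP_R) = 297.15 × 5.3/(1 + 5.3) = 250.0 K.

T_C ≈ 250.0 K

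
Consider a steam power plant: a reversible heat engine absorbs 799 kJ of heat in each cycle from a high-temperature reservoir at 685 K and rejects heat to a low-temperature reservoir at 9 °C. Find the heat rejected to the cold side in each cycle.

T_C = 9 °C → 9 + 273.15 = 282.15 K.
η_rev = 1 − T_C/T_H = 1 − 282.15/685.00 = 0.5881.
For a reversible cycle Q_C/Q_H = T_C/T_H, so Q_C = 799 × 282.15/685.00 = 329 kJ.

Q_C ≈ 329 kJ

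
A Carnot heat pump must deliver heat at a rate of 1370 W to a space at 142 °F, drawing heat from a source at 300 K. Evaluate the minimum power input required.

Ẇ_in ≈ 140.4 W

T_H = 142 °F → (142 − 32) × 5/9 = 61.11 °C = 334.26 K.
The Carnot heat-pump COP is COP_HP = T_H/(T_H − T_C) = 334.26/34.26 = 9.7563.
W = Q_H/COP_HP = 1370/9.7563 = 140.4 W.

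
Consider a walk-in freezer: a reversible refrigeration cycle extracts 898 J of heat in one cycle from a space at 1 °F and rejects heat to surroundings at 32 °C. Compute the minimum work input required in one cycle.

W_in ≈ 173 J

T_H = 32 °C → 32 + 273.15 = 305.15 K.
T_C = 1 °F → (1 − 32) × 5/9 = -17.22 °C = 255.93 K.
Carnot COP: COP_R = T_C/(T_H − T_C) = 255.93/49.22 = 5.1994.
W = Q_C/COP_R = 898/5.1994 = 173 J.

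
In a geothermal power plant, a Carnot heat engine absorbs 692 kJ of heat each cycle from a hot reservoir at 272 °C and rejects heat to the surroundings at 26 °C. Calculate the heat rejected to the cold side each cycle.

T_H = 272 °C → 272 + 273.15 = 545.15 K.
T_C = 26 °C → 26 + 273.15 = 299.15 K.
η_rev = 1 − T_C/T_H = 1 − 299.15/545.15 = 0.4513.
For a reversible cycle Q_C/Q_H = T_C/T_H, so Q_C = 692 × 299.15/545.15 = 380 kJ.

Q_C ≈ 380 kJ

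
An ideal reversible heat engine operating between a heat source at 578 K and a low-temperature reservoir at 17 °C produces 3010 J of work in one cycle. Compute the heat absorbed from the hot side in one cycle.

Q_H ≈ 6040 J

T_C = 17 °C → 17 + 273.15 = 290.15 K.
Carnot efficiency: η = 1 − T_C/T_H = 1 − 290.15/578.00 = 0.4980.
Q_H = W/η = 3010/0.4980 = 6040 J.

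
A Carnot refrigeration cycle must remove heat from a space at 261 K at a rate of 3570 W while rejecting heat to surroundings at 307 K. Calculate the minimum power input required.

Carnot COP: COP_R = T_C/(T_H − T_C) = 261.00/46.00 = 5.6739.
W = Q_C/COP_R = 3570/5.6739 = 629 W.

Ẇ_in ≈ 629 W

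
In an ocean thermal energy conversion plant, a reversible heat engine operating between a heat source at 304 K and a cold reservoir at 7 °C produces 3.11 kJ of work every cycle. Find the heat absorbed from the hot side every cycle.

Q_H ≈ 39.6 kJ

T_C = 7 °C → 7 + 273.15 = 280.15 K.
Since the cycle is reversible, η = 1 − T_C/T_H = 1 − 280.15/304.00 = 0.0785.
Q_H = W/η = 3.11/0.0785 = 39.6 kJ.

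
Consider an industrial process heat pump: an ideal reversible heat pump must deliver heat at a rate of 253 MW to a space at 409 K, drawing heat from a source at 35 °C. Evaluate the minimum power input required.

Ẇ_in ≈ 62.4 MW

T_C = 35 °C → 35 + 273.15 = 308.15 K.
Reversible heating COP: COP_HP = T_H/(T_H − T_C) = 409.00/100.85 = 4.0555.
W = Q_H/COP_HP = 253/4.0555 = 62.4 MW.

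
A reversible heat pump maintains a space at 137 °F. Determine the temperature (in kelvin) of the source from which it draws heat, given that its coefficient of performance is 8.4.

T_C ≈ 292 K

T_H = 137 °F → (137 − 32) × 5/9 = 58.33 °C = 331.48 K.
COP_HP = T_H/(T_H − T_C) ⇒ T_C = T_H·(COP_HP − 1)/COP_HP = 331.48 × (8.4 − 1)/8.4 = 292 K.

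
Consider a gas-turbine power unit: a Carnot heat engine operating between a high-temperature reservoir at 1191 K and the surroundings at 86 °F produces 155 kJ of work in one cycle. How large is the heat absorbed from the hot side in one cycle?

Q_H ≈ 208 kJ

T_C = 86 °F → (86 − 32) × 5/9 = 30.00 °C = 303.15 K.
η_rev = 1 − T_C/T_H = 1 − 303.15/1191.00 = 0.7455.
Q_H = W/η = 155/0.7455 = 208 kJ.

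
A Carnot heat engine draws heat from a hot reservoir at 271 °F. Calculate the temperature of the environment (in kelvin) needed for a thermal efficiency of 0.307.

T_C ≈ 281 K

T_H = 271 °F → (271 − 32) × 5/9 = 132.78 °C = 405.93 K.
From η = 1 − T_C/T_H, T_C = T_H·(1 − η) = 405.93 × (1 − 0.307) = 281 K.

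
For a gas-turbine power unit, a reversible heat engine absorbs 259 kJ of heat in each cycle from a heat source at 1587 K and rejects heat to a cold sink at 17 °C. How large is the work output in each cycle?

T_C = 17 °C → 17 + 273.15 = 290.15 K.
The Carnot efficiency is η = 1 − T_C/T_H = 1 − 290.15/1587.00 = 0.8172.
W = η·Q_H = 0.8172 × 259 = 212 kJ.

W ≈ 212 kJ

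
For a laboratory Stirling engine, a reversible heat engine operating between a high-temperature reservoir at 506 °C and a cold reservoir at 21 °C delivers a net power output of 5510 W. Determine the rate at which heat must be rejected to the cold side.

T_H = 506 °C → 506 + 273.15 = 779.15 K.
T_C = 21 °C → 21 + 273.15 = 294.15 K.
The Carnot efficiency is η = 1 − T_C/T_H = 1 − 294.15/779.15 = 0.6225.
Since Q_C/Q_H = T_C/T_H and Q_H = W/η, Q_C = W·T_C/(T_H − T_C) = 5510 × 294.15/485.00 = 3340 W.

Q̇_C ≈ 3340 W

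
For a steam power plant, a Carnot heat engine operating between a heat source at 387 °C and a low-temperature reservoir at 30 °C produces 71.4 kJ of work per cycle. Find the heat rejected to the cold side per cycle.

T_H = 387 °C → 387 + 273.15 = 660.15 K.
T_C = 30 °C → 30 + 273.15 = 303.15 K.
Carnot efficiency: η = 1 − T_C/T_H = 1 − 303.15/660.15 = 0.5408.
Since Q_C/Q_H = T_C/T_H and Q_H = W/η, Q_C = W·T_C/(T_H − T_C) = 71.4 × 303.15/357.00 = 60.6 kJ.

Q_C ≈ 60.6 kJ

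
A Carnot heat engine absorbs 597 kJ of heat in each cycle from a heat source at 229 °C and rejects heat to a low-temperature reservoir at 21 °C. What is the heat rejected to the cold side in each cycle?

Q_C ≈ 350 kJ

T_H = 229 °C → 229 + 273.15 = 502.15 K.
T_C = 21 °C → 21 + 273.15 = 294.15 K.
Since the cycle is reversible, η = 1 − T_C/T_H = 1 − 294.15/502.15 = 0.4142.
For a reversible cycle Q_C/Q_H = T_C/T_H, so Q_C = 597 × 294.15/502.15 = 350 kJ.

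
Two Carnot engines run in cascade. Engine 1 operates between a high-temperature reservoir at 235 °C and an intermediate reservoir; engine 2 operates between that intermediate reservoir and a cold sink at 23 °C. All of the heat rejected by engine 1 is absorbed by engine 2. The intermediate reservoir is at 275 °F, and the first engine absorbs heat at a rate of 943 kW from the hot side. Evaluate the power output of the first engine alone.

Ẇ₁ ≈ 185.6 kW

T_H = 235 °C → 235 + 273.15 = 508.15 K.
T_C = 23 °C → 23 + 273.15 = 296.15 K.
T_m = 275 °F → (275 − 32) × 5/9 = 135.00 °C = 408.15 K.
First-stage efficiency η₁ = 1 − T_m/T_H = 1 − 408.15/508.15 = 0.1968.
W₁ = η₁·Q_H = 0.1968 × 943 = 185.6 kW.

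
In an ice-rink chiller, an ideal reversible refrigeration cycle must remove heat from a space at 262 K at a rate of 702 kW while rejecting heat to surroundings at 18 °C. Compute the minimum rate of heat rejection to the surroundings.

Q̇_H ≈ 780 kW

T_H = 18 °C → 18 + 273.15 = 291.15 K.
For a reversible cycle Q_H/Q_C = T_H/T_C, so Q_H = Q_C·T_H/T_C = 702 × 291.15/262.00 = 780 kW.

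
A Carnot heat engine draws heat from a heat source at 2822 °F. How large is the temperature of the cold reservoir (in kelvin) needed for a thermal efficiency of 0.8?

T_C ≈ 365 K

T_H = 2822 °F → (2822 − 32) × 5/9 = 1550.00 °C = 1823.15 K.
From η = 1 − T_C/T_H, T_C = T_H·(1 − η) = 1823.15 × (1 − 0.8) = 365 K.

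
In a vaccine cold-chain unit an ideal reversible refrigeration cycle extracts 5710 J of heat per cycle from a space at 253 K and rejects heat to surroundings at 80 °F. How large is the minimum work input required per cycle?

T_H = 80 °F → (80 − 32) × 5/9 = 26.67 °C = 299.82 K.
The reversible coefficient of performance is COP_R = T_C/(T_H − T_C) = 253.00/46.82 = 5.4041.
W = Q_C/COP_R = 5710/5.4041 = 1060 J.

W_in ≈ 1060 J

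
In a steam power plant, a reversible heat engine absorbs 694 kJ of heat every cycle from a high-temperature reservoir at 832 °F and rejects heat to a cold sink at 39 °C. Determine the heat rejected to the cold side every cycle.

Q_C ≈ 301.9 kJ

T_H = 832 °F → (832 − 32) × 5/9 = 444.44 °C = 717.59 K.
T_C = 39 °C → 39 + 273.15 = 312.15 K.
Carnot efficiency: η = 1 − T_C/T_H = 1 − 312.15/717.59 = 0.5650.
For a reversible cycle Q_C/Q_H = T_C/T_H, so Q_C = 694 × 312.15/717.59 = 301.9 kJ.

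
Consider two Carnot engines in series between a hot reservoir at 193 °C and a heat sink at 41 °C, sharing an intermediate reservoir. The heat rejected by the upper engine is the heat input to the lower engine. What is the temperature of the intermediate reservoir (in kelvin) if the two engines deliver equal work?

T_H = 193 °C → 193 + 273.15 = 466.15 K.
T_C = 41 °C → 41 + 273.15 = 314.15 K.
For reversible stages Q_m = Q_H·(T_m/T_H). Setting W₁ = Q_H(1 − T_m/T_H) equal to W₂ = Q_m(1 − T_C/T_m) = Q_H·(T_m − T_C)/T_H gives T_H − T_m = T_m − T_C, so T_m = (T_H + T_C)/2 = (466.15 + 314.15)/2 = 390.1 K.

T_m ≈ 390.1 K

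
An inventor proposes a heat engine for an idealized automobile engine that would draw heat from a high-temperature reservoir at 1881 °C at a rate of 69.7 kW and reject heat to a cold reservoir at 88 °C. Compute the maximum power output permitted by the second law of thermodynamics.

T_H = 1881 °C → 1881 + 273.15 = 2154.15 K.
T_C = 88 °C → 88 + 273.15 = 361.15 K.
By the Carnot theorem, η_max = 1 − T_C/T_H = 1 − 361.15/2154.15 = 0.8323.
W_max = η_max · Q_H = 0.8323 × 69.7 = 58.01 kW.

Ẇ_max ≈ 58.01 kW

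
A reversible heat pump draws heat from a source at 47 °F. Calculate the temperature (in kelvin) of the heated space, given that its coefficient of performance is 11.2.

T_C = 47 °F → (47 − 32) × 5/9 = 8.33 °C = 281.48 K.
COP_HP = T_H/(T_H − T_C) ⇒ T_H = T_C·COP_HP/(COP_HP − 1) = 281.48 × 11.2/(11.2 − 1) = 309.1 K.

T_H ≈ 309.1 K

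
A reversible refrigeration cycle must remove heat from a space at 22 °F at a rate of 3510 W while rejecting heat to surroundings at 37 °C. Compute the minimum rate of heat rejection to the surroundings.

Q̇_H ≈ 4070 W

T_H = 37 °C → 37 + 273.15 = 310.15 K.
T_C = 22 °F → (22 − 32) × 5/9 = -5.56 °C = 267.59 K.
For a reversible cycle Q_H/Q_C = T_H/T_C, so Q_H = Q_C·T_H/T_C = 3510 × 310.15/267.59 = 4070 W.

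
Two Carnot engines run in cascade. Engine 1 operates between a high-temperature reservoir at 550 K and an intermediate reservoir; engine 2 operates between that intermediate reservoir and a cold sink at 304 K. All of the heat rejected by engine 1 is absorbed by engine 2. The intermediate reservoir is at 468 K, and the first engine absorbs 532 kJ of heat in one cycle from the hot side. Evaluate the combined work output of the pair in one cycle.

Two reversible stages in series are equivalent to a single Carnot engine between T_H and T_C, so η_total = 1 − T_C/T_H = 1 − 304.00/550.00 = 0.4473.
W_total = η_total · Q_H = 0.4473 × 532 = 238 kJ.

W_total ≈ 238 kJ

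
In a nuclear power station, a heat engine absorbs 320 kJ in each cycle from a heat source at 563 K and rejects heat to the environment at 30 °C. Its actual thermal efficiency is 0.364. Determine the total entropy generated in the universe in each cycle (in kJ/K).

ΔS_univ ≈ 0.103 kJ/K

T_C = 30 °C → 30 + 273.15 = 303.15 K.
W = η·Q_H = 0.364 × 320 = 116.5 kJ, so Q_C = Q_H − W = 203.5 kJ.
Entropy balance on the reservoirs: −Q_H/T_H = -0.5684 kJ/K, +Q_C/T_C = 0.6714 kJ/K.
ΔS_univ = −Q_H/T_H + Q_C/T_C = 0.103 kJ/K (> 0, since η = 0.364 < η_Carnot = 0.462).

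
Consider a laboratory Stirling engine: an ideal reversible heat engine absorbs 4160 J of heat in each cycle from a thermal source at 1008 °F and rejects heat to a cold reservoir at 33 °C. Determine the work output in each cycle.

W ≈ 2598 J

T_H = 1008 °F → (1008 − 32) × 5/9 = 542.22 °C = 815.37 K.
T_C = 33 °C → 33 + 273.15 = 306.15 K.
η_rev = 1 − T_C/T_H = 1 − 306.15/815.37 = 0.6245.
W = η·Q_H = 0.6245 × 4160 = 2598 J.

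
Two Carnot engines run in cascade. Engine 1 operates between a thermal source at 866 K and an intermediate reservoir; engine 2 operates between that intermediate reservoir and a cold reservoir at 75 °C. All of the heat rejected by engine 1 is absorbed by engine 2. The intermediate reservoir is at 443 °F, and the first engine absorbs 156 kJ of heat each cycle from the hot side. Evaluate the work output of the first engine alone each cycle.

T_C = 75 °C → 75 + 273.15 = 348.15 K.
T_m = 443 °F → (443 − 32) × 5/9 = 228.33 °C = 501.48 K.
First-stage efficiency η₁ = 1 − T_m/T_H = 1 − 501.48/866.00 = 0.4209.
W₁ = η₁·Q_H = 0.4209 × 156 = 65.7 kJ.

W₁ ≈ 65.7 kJ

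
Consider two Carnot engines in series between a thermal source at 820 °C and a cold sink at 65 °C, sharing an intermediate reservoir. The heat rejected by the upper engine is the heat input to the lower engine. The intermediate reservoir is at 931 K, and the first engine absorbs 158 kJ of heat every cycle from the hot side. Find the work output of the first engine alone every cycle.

T_H = 820 °C → 820 + 273.15 = 1093.15 K.
T_C = 65 °C → 65 + 273.15 = 338.15 K.
First-stage efficiency η₁ = 1 − T_m/T_H = 1 − 931.00/1093.15 = 0.1483.
W₁ = η₁·Q_H = 0.1483 × 158 = 23.4 kJ.

W₁ ≈ 23.4 kJ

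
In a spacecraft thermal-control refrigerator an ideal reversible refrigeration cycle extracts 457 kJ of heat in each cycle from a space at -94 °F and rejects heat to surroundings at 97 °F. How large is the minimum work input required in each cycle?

T_H = 97 °F → (97 − 32) × 5/9 = 36.11 °C = 309.26 K.
T_C = -94 °F → (-94 − 32) × 5/9 = -70.00 °C = 203.15 K.
COP_R = T_C/(T_H − T_C) = 203.15/106.11 = 1.9145.
W = Q_C/COP_R = 457/1.9145 = 239 kJ.

W_in ≈ 239 kJ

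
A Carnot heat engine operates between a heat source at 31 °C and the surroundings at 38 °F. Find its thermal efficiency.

T_H = 31 °C → 31 + 273.15 = 304.15 K.
T_C = 38 °F → (38 − 32) × 5/9 = 3.33 °C = 276.48 K.
η_rev = 1 − T_C/T_H = 1 − 276.48/304.15 = 0.0910.

η ≈ 0.0910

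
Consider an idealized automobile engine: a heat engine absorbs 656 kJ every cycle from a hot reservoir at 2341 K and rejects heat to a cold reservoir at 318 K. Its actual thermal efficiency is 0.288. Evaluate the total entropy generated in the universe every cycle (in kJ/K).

W = η·Q_H = 0.288 × 656 = 188.9 kJ, so Q_C = Q_H − W = 467.1 kJ.
Reservoir entropy changes: ΔS_H = −Q_H/T_H = −656/2341.00 = -0.2802 kJ/K and ΔS_C = +Q_C/T_C = 467.1/318.00 = 1.469 kJ/K.
ΔS_univ = −Q_H/T_H + Q_C/T_C = 1.19 kJ/K (> 0, since η = 0.288 < η_Carnot = 0.864).

ΔS_univ ≈ 1.19 kJ/K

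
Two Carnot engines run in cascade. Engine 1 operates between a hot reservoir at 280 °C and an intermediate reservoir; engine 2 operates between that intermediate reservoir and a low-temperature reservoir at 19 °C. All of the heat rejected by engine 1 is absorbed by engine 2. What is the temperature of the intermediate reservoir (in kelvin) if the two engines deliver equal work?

T_m ≈ 423 K

T_H = 280 °C → 280 + 273.15 = 553.15 K.
T_C = 19 °C → 19 + 273.15 = 292.15 K.
For reversible stages Q_m = Q_H·(T_m/T_H). Setting W₁ = Q_H(1 − T_m/T_H) equal to W₂ = Q_m(1 − T_C/T_m) = Q_H·(T_m − T_C)/T_H gives T_H − T_m = T_m − T_C, so T_m = (T_H + T_C)/2 = (553.15 + 292.15)/2 = 423 K.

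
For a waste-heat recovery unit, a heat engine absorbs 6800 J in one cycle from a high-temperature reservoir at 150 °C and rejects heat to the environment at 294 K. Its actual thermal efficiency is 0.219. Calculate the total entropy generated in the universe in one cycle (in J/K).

T_H = 150 °C → 150 + 273.15 = 423.15 K.
W = η·Q_H = 0.219 × 6800 = 1489 J, so Q_C = Q_H − W = 5311 J.
Entropy balance on the reservoirs: −Q_H/T_H = -16.07 J/K, +Q_C/T_C = 18.06 J/K.
ΔS_univ = −Q_H/T_H + Q_C/T_C = 1.99 J/K (> 0, since η = 0.219 < η_Carnot = 0.305).

ΔS_univ ≈ 1.99 J/K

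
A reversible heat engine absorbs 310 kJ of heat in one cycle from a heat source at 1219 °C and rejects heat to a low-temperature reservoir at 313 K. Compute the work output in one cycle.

T_H = 1219 °C → 1219 + 273.15 = 1492.15 K.
Carnot efficiency: η = 1 − T_C/T_H = 1 − 313.00/1492.15 = 0.7902.
W = η·Q_H = 0.7902 × 310 = 245 kJ.

W ≈ 245 kJ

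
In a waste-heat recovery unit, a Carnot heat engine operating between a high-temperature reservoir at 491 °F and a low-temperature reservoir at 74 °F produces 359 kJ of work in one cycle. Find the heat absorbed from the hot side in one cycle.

Q_H ≈ 818 kJ

T_H = 491 °F → (491 − 32) × 5/9 = 255.00 °C = 528.15 K.
T_C = 74 °F → (74 − 32) × 5/9 = 23.33 °C = 296.48 K.
Since the cycle is reversible, η = 1 − T_C/T_H = 1 − 296.48/528.15 = 0.4386.
Q_H = W/η = 359/0.4386 = 818 kJ.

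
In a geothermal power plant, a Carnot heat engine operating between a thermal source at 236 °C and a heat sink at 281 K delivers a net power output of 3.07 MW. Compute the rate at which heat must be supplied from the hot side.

Q̇_H ≈ 6.85 MW

T_H = 236 °C → 236 + 273.15 = 509.15 K.
Since the cycle is reversible, η = 1 − T_C/T_H = 1 − 281.00/509.15 = 0.4481.
Q_H = W/η = 3.07/0.4481 = 6.85 MW.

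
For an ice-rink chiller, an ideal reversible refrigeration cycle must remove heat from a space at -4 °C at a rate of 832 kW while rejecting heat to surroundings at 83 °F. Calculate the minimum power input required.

T_H = 83 °F → (83 − 32) × 5/9 = 28.33 °C = 301.48 K.
T_C = -4 °C → -4 + 273.15 = 269.15 K.
Carnot COP: COP_R = T_C/(T_H − T_C) = 269.15/32.33 = 8.3242.
W = Q_C/COP_R = 832/8.3242 = 99.9 kW.

Ẇ_in ≈ 99.9 kW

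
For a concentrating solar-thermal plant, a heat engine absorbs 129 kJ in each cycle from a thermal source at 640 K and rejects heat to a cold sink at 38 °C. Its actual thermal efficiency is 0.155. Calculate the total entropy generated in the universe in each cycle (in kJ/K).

ΔS_univ ≈ 0.149 kJ/K

T_C = 38 °C → 38 + 273.15 = 311.15 K.
W = η·Q_H = 0.155 × 129 = 20.00 kJ, so Q_C = Q_H − W = 109.0 kJ.
Entropy balance on the reservoirs: −Q_H/T_H = -0.2016 kJ/K, +Q_C/T_C = 0.3503 kJ/K.
ΔS_univ = −Q_H/T_H + Q_C/T_C = 0.149 kJ/K (> 0, since η = 0.155 < η_Carnot = 0.514).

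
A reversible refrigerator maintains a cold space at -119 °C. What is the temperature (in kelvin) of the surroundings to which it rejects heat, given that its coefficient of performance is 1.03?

T_C = -119 °C → -119 + 273.15 = 154.15 K.
COP_R = T_C/(T_H − T_C) ⇒ T_H = T_C·(1 + 1/COP_R) = 154.15 × (1 + 1/1.03) = 303.8 K.

T_H ≈ 303.8 K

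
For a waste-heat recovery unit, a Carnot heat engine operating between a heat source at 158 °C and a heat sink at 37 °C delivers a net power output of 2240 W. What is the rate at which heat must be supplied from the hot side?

T_H = 158 °C → 158 + 273.15 = 431.15 K.
T_C = 37 °C → 37 + 273.15 = 310.15 K.
The Carnot efficiency is η = 1 − T_C/T_H = 1 − 310.15/431.15 = 0.2806.
Q_H = W/η = 2240/0.2806 = 7980 W.

Q̇_H ≈ 7980 W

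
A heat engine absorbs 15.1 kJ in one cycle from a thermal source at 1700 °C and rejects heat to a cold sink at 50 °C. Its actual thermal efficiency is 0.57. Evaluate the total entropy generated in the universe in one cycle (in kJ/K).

ΔS_univ ≈ 0.0124 kJ/K

T_H = 1700 °C → 1700 + 273.15 = 1973.15 K.
T_C = 50 °C → 50 + 273.15 = 323.15 K.
W = η·Q_H = 0.57 × 15.1 = 8.607 kJ, so Q_C = Q_H − W = 6.493 kJ.
Reservoir entropy changes: ΔS_H = −Q_H/T_H = −15.1/1973.15 = -0.007653 kJ/K and ΔS_C = +Q_C/T_C = 6.493/323.15 = 0.02009 kJ/K.
ΔS_univ = −Q_H/T_H + Q_C/T_C = 0.0124 kJ/K (> 0, since η = 0.57 < η_Carnot = 0.836).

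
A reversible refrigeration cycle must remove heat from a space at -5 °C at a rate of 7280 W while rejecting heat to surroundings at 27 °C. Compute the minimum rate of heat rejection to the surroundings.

Q̇_H ≈ 8150 W

T_H = 27 °C → 27 + 273.15 = 300.15 K.
T_C = -5 °C → -5 + 273.15 = 268.15 K.
For a reversible cycle Q_H/Q_C = T_H/T_C, so Q_H = Q_C·T_H/T_C = 7280 × 300.15/268.15 = 8150 W.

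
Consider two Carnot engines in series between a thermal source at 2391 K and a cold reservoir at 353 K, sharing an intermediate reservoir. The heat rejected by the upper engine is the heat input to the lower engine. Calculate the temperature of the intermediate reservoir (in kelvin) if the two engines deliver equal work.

T_m ≈ 1372 K

For reversible stages Q_m = Q_H·(T_m/T_H). Setting W₁ = Q_H(1 − T_m/T_H) equal to W₂ = Q_m(1 − T_C/T_m) = Q_H·(T_m − T_C)/T_H gives T_H − T_m = T_m − T_C, so T_m = (T_H + T_C)/2 = (2391.00 + 353.00)/2 = 1372 K.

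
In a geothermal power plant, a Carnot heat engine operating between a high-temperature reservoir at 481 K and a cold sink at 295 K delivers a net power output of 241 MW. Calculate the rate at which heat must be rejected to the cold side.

Q̇_C ≈ 382 MW

Carnot efficiency: η = 1 − T_C/T_H = 1 − 295.00/481.00 = 0.3867.
Since Q_C/Q_H = T_C/T_H and Q_H = W/η, Q_C = W·T_C/(T_H − T_C) = 241 × 295.00/186.00 = 382 MW.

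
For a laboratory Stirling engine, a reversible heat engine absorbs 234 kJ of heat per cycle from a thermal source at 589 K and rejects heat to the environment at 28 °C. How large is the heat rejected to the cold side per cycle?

T_C = 28 °C → 28 + 273.15 = 301.15 K.
Since the cycle is reversible, η = 1 − T_C/T_H = 1 − 301.15/589.00 = 0.4887.
For a reversible cycle Q_C/Q_H = T_C/T_H, so Q_C = 234 × 301.15/589.00 = 120 kJ.

Q_C ≈ 120 kJ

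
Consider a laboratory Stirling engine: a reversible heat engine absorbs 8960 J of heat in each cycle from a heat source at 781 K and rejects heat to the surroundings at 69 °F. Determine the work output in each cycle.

T_C = 69 °F → (69 − 32) × 5/9 = 20.56 °C = 293.71 K.
Since the cycle is reversible, η = 1 − T_C/T_H = 1 − 293.71/781.00 = 0.6239.
W = η·Q_H = 0.6239 × 8960 = 5590 J.

W ≈ 5590 J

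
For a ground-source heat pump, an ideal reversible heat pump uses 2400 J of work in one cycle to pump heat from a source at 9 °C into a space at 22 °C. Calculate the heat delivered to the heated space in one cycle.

Q_H ≈ 54500 J

T_H = 22 °C → 22 + 273.15 = 295.15 K.
T_C = 9 °C → 9 + 273.15 = 282.15 K.
COP_HP = T_H/(T_H − T_C) = 295.15/13.00 = 22.7038.
Q_H = COP_HP · W = 22.7038 × 2400 = 54500 J.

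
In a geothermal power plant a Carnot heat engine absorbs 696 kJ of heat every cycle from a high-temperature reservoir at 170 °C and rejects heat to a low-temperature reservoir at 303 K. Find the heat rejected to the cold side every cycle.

T_H = 170 °C → 170 + 273.15 = 443.15 K.
The Carnot efficiency is η = 1 − T_C/T_H = 1 − 303.00/443.15 = 0.3163.
For a reversible cycle Q_C/Q_H = T_C/T_H, so Q_C = 696 × 303.00/443.15 = 475.9 kJ.

Q_C ≈ 475.9 kJ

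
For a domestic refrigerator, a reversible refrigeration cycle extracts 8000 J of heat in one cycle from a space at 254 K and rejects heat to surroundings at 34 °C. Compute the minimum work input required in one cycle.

W_in ≈ 1670 J

T_H = 34 °C → 34 + 273.15 = 307.15 K.
For a reversible refrigerator, COP_R = T_C/(T_H − T_C) = 254.00/53.15 = 4.7789.
W = Q_C/COP_R = 8000/4.7789 = 1670 J.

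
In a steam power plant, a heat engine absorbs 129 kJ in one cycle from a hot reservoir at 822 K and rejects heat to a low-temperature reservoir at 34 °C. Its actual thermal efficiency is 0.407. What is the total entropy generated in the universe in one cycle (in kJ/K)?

T_C = 34 °C → 34 + 273.15 = 307.15 K.
W = η·Q_H = 0.407 × 129 = 52.50 kJ, so Q_C = Q_H − W = 76.50 kJ.
The hot reservoir loses entropy Q_H/T_H = 129/822.00 = 0.1569 kJ/K; the cold reservoir gains Q_C/T_C = 76.50/307.15 = 0.2491 kJ/K.
ΔS_univ = −Q_H/T_H + Q_C/T_C = 0.09212 kJ/K (> 0, since η = 0.407 < η_Carnot = 0.626).

ΔS_univ ≈ 0.09212 kJ/K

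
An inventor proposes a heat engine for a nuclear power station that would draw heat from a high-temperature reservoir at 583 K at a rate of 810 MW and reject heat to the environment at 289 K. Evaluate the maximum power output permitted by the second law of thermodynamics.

Ẇ_max ≈ 408 MW

The second-law ceiling is the Carnot efficiency, η_max = 1 − T_C/T_H = 1 − 289.00/583.00 = 0.5043.
W_max = η_max · Q_H = 0.5043 × 810 = 408 MW.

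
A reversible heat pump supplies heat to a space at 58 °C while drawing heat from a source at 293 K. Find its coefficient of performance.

T_H = 58 °C → 58 + 273.15 = 331.15 K.
The Carnot heat-pump COP is COP_HP = T_H/(T_H − T_C) = 331.15/(331.15 − 293.00) = 8.680.

COP_HP ≈ 8.680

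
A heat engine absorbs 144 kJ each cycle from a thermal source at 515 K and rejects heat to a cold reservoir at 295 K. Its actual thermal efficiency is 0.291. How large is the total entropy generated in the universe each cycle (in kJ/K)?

W = η·Q_H = 0.291 × 144 = 41.90 kJ, so Q_C = Q_H − W = 102.1 kJ.
Entropy balance on the reservoirs: −Q_H/T_H = -0.2796 kJ/K, +Q_C/T_C = 0.3461 kJ/K.
ΔS_univ = −Q_H/T_H + Q_C/T_C = 0.0665 kJ/K (> 0, since η = 0.291 < η_Carnot = 0.427).

ΔS_univ ≈ 0.0665 kJ/K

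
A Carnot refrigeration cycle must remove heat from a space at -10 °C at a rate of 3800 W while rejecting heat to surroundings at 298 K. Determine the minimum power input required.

T_C = -10 °C → -10 + 273.15 = 263.15 K.
Carnot COP: COP_R = T_C/(T_H − T_C) = 263.15/34.85 = 7.5509.
W = Q_C/COP_R = 3800/7.5509 = 503.2 W.

Ẇ_in ≈ 503.2 W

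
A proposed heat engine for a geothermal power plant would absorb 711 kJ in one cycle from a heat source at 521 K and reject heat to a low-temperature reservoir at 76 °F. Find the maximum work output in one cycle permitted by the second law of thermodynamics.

W_max ≈ 304.9 kJ

T_C = 76 °F → (76 − 32) × 5/9 = 24.44 °C = 297.59 K.
By the Carnot theorem, η_max = 1 − T_C/T_H = 1 − 297.59/521.00 = 0.4288.
W_max = η_max · Q_H = 0.4288 × 711 = 304.9 kJ.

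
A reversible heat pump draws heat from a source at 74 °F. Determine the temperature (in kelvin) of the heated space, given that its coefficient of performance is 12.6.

T_H ≈ 322 K

T_C = 74 °F → (74 − 32) × 5/9 = 23.33 °C = 296.48 K.
COP_HP = T_H/(T_H − T_C) ⇒ T_H = T_C·COP_HP/(COP_HP − 1) = 296.48 × 12.6/(12.6 − 1) = 322 K.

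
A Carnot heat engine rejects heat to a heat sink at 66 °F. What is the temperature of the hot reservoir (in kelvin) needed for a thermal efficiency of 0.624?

T_H ≈ 777 K

T_C = 66 °F → (66 − 32) × 5/9 = 18.89 °C = 292.04 K.
From η = 1 − T_C/T_H, solving for T_H gives T_H = T_C/(1 − η) = 292.04/(1 − 0.624) = 777 K.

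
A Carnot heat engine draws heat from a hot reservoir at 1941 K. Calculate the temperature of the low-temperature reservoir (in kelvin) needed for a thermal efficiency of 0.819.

T_C ≈ 351.3 K

From η = 1 − T_C/T_H, T_C = T_H·(1 − η) = 1941.00 × (1 − 0.819) = 351.3 K.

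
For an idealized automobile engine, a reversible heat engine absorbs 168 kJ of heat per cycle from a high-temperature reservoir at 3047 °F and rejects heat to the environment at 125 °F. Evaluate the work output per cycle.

W ≈ 140 kJ

T_H = 3047 °F → (3047 − 32) × 5/9 = 1675.00 °C = 1948.15 K.
T_C = 125 °F → (125 − 32) × 5/9 = 51.67 °C = 324.82 K.
For a reversible engine, η = 1 − T_C/T_H = 1 − 324.82/1948.15 = 0.8333.
W = η·Q_H = 0.8333 × 168 = 140 kJ.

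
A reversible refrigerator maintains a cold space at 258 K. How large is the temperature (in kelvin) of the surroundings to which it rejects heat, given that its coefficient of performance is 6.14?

COP_R = T_C/(T_H − T_C) ⇒ T_H = T_C·(1 + 1/COP_R) = 258.00 × (1 + 1/6.14) = 300 K.

T_H ≈ 300 K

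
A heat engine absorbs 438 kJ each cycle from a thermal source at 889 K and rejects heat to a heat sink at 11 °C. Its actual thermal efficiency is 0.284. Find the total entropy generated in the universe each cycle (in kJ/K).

ΔS_univ ≈ 0.611 kJ/K

T_C = 11 °C → 11 + 273.15 = 284.15 K.
W = η·Q_H = 0.284 × 438 = 124.4 kJ, so Q_C = Q_H − W = 313.6 kJ.
Reservoir entropy changes: ΔS_H = −Q_H/T_H = −438/889.00 = -0.4927 kJ/K and ΔS_C = +Q_C/T_C = 313.6/284.15 = 1.104 kJ/K.
ΔS_univ = −Q_H/T_H + Q_C/T_C = 0.611 kJ/K (> 0, since η = 0.284 < η_Carnot = 0.680).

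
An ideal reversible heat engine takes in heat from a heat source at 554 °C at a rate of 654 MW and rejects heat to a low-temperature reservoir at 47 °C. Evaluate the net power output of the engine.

T_H = 554 °C → 554 + 273.15 = 827.15 K.
T_C = 47 °C → 47 + 273.15 = 320.15 K.
For a reversible engine, η = 1 − T_C/T_H = 1 − 320.15/827.15 = 0.6129.
W = η·Q_H = 0.6129 × 654 = 401 MW.

Ẇ ≈ 401 MW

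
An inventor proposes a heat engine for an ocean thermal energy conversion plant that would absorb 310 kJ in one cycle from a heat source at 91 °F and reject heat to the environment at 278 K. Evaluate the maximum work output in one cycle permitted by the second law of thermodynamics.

T_H = 91 °F → (91 − 32) × 5/9 = 32.78 °C = 305.93 K.
By the Carnot theorem, η_max = 1 − T_C/T_H = 1 − 278.00/305.93 = 0.0913.
W_max = η_max · Q_H = 0.0913 × 310 = 28.30 kJ.

W_max ≈ 28.30 kJ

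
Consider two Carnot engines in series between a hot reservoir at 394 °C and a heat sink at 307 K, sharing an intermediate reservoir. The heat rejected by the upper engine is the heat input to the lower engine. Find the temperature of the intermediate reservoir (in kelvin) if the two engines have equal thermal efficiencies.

T_m ≈ 452.6 K

T_H = 394 °C → 394 + 273.15 = 667.15 K.
Equal efficiencies require 1 − T_m/T_H = 1 − T_C/T_m, i.e. T_m/T_H = T_C/T_m, so T_m = √(T_H·T_C) = √(667.15 × 307.00) = 452.6 K.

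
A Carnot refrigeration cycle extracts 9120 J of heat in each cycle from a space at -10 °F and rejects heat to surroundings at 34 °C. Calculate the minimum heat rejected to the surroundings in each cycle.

Q_H ≈ 11200 J

T_H = 34 °C → 34 + 273.15 = 307.15 K.
T_C = -10 °F → (-10 − 32) × 5/9 = -23.33 °C = 249.82 K.
For a reversible cycle Q_H/Q_C = T_H/T_C, so Q_H = Q_C·T_H/T_C = 9120 × 307.15/249.82 = 11200 J.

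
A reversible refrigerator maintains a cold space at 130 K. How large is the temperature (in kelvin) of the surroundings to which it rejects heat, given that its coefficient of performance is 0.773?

T_H ≈ 298.2 K

COP_R = T_C/(T_H − T_C) ⇒ T_H = T_C·(1 + 1/COP_R) = 130.00 × (1 + 1/0.773) = 298.2 K.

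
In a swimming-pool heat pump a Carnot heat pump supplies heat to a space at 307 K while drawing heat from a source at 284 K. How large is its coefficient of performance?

COP_HP ≈ 13.3

For a reversible heat pump, COP_HP = T_H/(T_H − T_C) = 307.00/(307.00 − 284.00) = 13.3.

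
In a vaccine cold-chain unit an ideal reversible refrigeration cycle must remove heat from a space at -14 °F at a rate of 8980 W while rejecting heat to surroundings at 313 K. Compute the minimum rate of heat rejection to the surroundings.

Q̇_H ≈ 11400 W

T_C = -14 °F → (-14 − 32) × 5/9 = -25.56 °C = 247.59 K.
For a reversible cycle Q_H/Q_C = T_H/T_C, so Q_H = Q_C·T_H/T_C = 8980 × 313.00/247.59 = 11400 W.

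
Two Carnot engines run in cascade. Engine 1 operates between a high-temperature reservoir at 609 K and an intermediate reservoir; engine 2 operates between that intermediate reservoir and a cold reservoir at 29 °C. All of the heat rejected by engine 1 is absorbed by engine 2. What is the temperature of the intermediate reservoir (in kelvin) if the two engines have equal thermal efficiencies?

T_C = 29 °C → 29 + 273.15 = 302.15 K.
Equal efficiencies require 1 − T_m/T_H = 1 − T_C/T_m, i.e. T_m/T_H = T_C/T_m, so T_m = √(T_H·T_C) = √(609.00 × 302.15) = 429.0 K.

T_m ≈ 429.0 K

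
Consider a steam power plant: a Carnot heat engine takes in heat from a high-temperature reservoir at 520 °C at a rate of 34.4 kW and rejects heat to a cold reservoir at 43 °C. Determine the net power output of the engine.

Ẇ ≈ 20.69 kW

T_H = 520 °C → 520 + 273.15 = 793.15 K.
T_C = 43 °C → 43 + 273.15 = 316.15 K.
The Carnot efficiency is η = 1 − T_C/T_H = 1 − 316.15/793.15 = 0.6014.
W = η·Q_H = 0.6014 × 34.4 = 20.69 kW.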